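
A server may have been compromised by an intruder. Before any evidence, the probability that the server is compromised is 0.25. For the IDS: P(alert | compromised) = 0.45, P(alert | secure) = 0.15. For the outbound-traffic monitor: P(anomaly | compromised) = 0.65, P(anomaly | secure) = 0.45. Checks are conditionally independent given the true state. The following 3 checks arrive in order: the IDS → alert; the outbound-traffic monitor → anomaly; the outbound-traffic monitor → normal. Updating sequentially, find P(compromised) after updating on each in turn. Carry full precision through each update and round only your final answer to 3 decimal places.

After the IDS='alert': P(compromised) = 0.45·0.2500 / (0.45·0.2500 + 0.15·0.7500) ≈ 0.5000
After the outbound-traffic monitor='anomaly': P(compromised) = 0.65·0.5000 / (0.65·0.5000 + 0.45·0.5000) ≈ 0.5909
After the outbound-traffic monitor='normal': P(compromised) = 0.35·0.5909 / (0.35·0.5909 + 0.55·0.4091) ≈ 0.4789

0.479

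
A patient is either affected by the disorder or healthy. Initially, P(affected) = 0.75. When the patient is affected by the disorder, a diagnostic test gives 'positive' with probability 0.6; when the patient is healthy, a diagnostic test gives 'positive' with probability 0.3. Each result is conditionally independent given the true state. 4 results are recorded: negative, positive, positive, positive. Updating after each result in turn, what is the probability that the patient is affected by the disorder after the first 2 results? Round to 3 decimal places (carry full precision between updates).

0.774

Each posterior becomes the prior for the next update.
After 'negative': P(affected) = 0.4·0.7500 / (0.4·0.7500 + 0.7·0.2500) ≈ 0.6316
After 'positive': P(affected) = 0.6·0.6316 / (0.6·0.6316 + 0.3·0.3684) ≈ 0.7742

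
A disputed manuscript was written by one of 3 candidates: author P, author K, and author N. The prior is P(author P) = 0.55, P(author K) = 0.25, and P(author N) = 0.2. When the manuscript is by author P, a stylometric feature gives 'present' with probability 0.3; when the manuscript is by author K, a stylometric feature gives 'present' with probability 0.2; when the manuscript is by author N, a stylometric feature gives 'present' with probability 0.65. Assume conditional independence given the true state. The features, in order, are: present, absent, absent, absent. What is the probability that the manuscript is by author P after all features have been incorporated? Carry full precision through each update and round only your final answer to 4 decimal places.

Each posterior becomes the prior for the next update.
After 'present': normaliser = 0.3·0.5500 + 0.2·0.2500 + 0.65·0.2000; P(author P) ≈ 0.4783, P(author K) ≈ 0.1449, P(author N) ≈ 0.3768
After 'absent': normaliser = 0.7·0.4783 + 0.8·0.1449 + 0.35·0.3768; P(author P) ≈ 0.5746, P(author K) ≈ 0.1990, P(author N) ≈ 0.2264
After 'absent': normaliser = 0.7·0.5746 + 0.8·0.1990 + 0.35·0.2264; P(author P) ≈ 0.6278, P(author K) ≈ 0.2485, P(author N) ≈ 0.1237
After 'absent': normaliser = 0.7·0.6278 + 0.8·0.2485 + 0.35·0.1237; P(author P) ≈ 0.6448, P(author K) ≈ 0.2917, P(author N) ≈ 0.0635

0.6448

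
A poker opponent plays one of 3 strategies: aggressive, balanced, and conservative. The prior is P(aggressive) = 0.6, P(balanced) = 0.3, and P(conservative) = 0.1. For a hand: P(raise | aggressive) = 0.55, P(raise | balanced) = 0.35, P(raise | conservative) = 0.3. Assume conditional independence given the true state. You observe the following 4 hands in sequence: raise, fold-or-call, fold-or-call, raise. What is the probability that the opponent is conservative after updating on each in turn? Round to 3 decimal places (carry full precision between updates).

After 'raise': normaliser = 0.55·0.6000 + 0.35·0.3000 + 0.3·0.1000; P(aggressive) ≈ 0.7097, P(balanced) ≈ 0.2258, P(conservative) ≈ 0.0645
After 'fold-or-call': normaliser = 0.45·0.7097 + 0.65·0.2258 + 0.7·0.0645; P(aggressive) ≈ 0.6246, P(balanced) ≈ 0.2871, P(conservative) ≈ 0.0883
After 'fold-or-call': normaliser = 0.45·0.6246 + 0.65·0.2871 + 0.7·0.0883; P(aggressive) ≈ 0.5308, P(balanced) ≈ 0.3524, P(conservative) ≈ 0.1168
After 'raise': normaliser = 0.55·0.5308 + 0.35·0.3524 + 0.3·0.1168; P(aggressive) ≈ 0.6483, P(balanced) ≈ 0.2739, P(conservative) ≈ 0.0778

0.078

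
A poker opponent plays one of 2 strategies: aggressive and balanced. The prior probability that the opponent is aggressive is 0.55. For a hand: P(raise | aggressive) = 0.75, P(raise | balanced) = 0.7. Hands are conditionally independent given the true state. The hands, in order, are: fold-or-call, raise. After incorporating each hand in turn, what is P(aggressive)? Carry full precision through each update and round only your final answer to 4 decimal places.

After 'fold-or-call': P(aggressive) = 0.25·0.5500 / (0.25·0.5500 + 0.3·0.4500) ≈ 0.5046
After 'raise': P(aggressive) = 0.75·0.5046 / (0.75·0.5046 + 0.7·0.4954) ≈ 0.5218

0.5218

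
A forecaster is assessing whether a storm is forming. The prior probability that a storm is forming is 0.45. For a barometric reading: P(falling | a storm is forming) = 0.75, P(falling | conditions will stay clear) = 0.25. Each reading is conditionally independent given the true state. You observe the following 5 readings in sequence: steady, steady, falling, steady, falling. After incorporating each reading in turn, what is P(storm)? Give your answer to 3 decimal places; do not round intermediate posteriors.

Each posterior becomes the prior for the next update.
After 'steady': P(storm) = 0.25·0.4500 / (0.25·0.4500 + 0.75·0.5500) ≈ 0.2143
After 'steady': P(storm) = 0.25·0.2143 / (0.25·0.2143 + 0.75·0.7857) ≈ 0.0833
After 'falling': P(storm) = 0.75·0.0833 / (0.75·0.0833 + 0.25·0.9167) ≈ 0.2143
After 'steady': P(storm) = 0.25·0.2143 / (0.25·0.2143 + 0.75·0.7857) ≈ 0.0833
After 'falling': P(storm) = 0.75·0.0833 / (0.75·0.0833 + 0.25·0.9167) ≈ 0.2143

0.214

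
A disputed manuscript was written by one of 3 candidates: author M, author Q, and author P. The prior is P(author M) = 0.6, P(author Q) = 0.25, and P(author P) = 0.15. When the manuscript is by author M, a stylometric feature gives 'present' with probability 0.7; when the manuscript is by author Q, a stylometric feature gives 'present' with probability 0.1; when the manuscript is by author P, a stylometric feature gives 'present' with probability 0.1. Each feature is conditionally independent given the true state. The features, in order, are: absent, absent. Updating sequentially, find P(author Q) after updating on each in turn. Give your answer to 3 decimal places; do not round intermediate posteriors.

After 'absent': normaliser = 0.3·0.6000 + 0.9·0.2500 + 0.9·0.1500; P(author M) ≈ 0.3333, P(author Q) ≈ 0.4167, P(author P) ≈ 0.2500
After 'absent': normaliser = 0.3·0.3333 + 0.9·0.4167 + 0.9·0.2500; P(author M) ≈ 0.1429, P(author Q) ≈ 0.5357, P(author P) ≈ 0.3214

0.536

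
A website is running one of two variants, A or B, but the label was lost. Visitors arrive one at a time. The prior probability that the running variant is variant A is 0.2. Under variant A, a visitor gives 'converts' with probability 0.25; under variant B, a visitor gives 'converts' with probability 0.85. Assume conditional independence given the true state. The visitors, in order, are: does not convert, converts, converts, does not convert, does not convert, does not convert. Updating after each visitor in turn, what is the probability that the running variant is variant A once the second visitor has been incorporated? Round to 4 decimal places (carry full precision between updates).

After 'does not convert': P(A) = 0.75·0.2000 / (0.75·0.2000 + 0.15·0.8000) ≈ 0.5556
After 'converts': P(A) = 0.25·0.5556 / (0.25·0.5556 + 0.85·0.4444) ≈ 0.2688

0.2688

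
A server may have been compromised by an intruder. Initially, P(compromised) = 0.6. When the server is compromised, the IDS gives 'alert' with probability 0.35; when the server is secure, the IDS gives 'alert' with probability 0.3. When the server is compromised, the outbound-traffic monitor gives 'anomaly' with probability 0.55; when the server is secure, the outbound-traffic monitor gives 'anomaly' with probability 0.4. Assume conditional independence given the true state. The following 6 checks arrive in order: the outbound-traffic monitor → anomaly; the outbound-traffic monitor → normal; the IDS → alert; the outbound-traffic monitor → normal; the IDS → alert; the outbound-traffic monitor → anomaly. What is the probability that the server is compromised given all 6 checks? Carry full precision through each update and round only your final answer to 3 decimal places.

After the outbound-traffic monitor='anomaly': P(compromised) = 0.55·0.6000 / (0.55·0.6000 + 0.4·0.4000) ≈ 0.6735
After the outbound-traffic monitor='normal': P(compromised) = 0.45·0.6735 / (0.45·0.6735 + 0.6·0.3265) ≈ 0.6074
After the IDS='alert': P(compromised) = 0.35·0.6074 / (0.35·0.6074 + 0.3·0.3926) ≈ 0.6435
After the outbound-traffic monitor='normal': P(compromised) = 0.45·0.6435 / (0.45·0.6435 + 0.6·0.3565) ≈ 0.5751
After the IDS='alert': P(compromised) = 0.35·0.5751 / (0.35·0.5751 + 0.3·0.4249) ≈ 0.6123
After the outbound-traffic monitor='anomaly': P(compromised) = 0.55·0.6123 / (0.55·0.6123 + 0.4·0.3877) ≈ 0.6847

0.685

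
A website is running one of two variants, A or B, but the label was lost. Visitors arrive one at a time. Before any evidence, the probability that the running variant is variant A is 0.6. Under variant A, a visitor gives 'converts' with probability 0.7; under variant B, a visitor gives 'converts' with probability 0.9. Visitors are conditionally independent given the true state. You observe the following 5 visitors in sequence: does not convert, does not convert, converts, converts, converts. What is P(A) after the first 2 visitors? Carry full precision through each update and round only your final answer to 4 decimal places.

0.9310

Each posterior becomes the prior for the next update.
After 'does not convert': P(A) = 0.3·0.6000 / (0.3·0.6000 + 0.1·0.4000) ≈ 0.8182
After 'does not convert': P(A) = 0.3·0.8182 / (0.3·0.8182 + 0.1·0.1818) ≈ 0.9310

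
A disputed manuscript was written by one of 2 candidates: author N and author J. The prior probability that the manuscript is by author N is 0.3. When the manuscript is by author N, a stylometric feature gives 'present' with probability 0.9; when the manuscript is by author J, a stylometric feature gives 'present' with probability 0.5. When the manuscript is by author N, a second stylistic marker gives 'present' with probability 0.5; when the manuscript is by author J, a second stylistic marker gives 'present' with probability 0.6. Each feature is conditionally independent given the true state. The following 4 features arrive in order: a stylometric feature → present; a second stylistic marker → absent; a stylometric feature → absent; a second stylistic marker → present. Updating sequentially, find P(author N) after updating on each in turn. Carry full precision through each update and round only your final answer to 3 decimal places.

Each posterior becomes the prior for the next update.
After a stylometric feature='present': P(author N) = 0.9·0.3000 / (0.9·0.3000 + 0.5·0.7000) ≈ 0.4355
After a second stylistic marker='absent': P(author N) = 0.5·0.4355 / (0.5·0.4355 + 0.4·0.5645) ≈ 0.4909
After a stylometric feature='absent': P(author N) = 0.1·0.4909 / (0.1·0.4909 + 0.5·0.5091) ≈ 0.1617
After a second stylistic marker='present': P(author N) = 0.5·0.1617 / (0.5·0.1617 + 0.6·0.8383) ≈ 0.1385

0.138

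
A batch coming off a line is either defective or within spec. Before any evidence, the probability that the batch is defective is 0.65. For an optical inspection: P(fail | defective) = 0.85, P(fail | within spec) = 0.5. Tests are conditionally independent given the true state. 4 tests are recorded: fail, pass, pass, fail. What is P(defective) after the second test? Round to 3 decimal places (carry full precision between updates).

After 'fail': P(defective) = 0.85·0.6500 / (0.85·0.6500 + 0.5·0.3500) ≈ 0.7595
After 'pass': P(defective) = 0.15·0.7595 / (0.15·0.7595 + 0.5·0.2405) ≈ 0.4864

0.486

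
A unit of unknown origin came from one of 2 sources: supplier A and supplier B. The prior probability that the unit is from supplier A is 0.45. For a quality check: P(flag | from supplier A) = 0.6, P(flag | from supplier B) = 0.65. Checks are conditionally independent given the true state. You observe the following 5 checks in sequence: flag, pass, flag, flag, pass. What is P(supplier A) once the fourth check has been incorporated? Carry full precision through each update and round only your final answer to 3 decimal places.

After 'flag': P(supplier A) = 0.6·0.4500 / (0.6·0.4500 + 0.65·0.5500) ≈ 0.4303
After 'pass': P(supplier A) = 0.4·0.4303 / (0.4·0.4303 + 0.35·0.5697) ≈ 0.4633
After 'flag': P(supplier A) = 0.6·0.4633 / (0.6·0.4633 + 0.65·0.5367) ≈ 0.4434
After 'flag': P(supplier A) = 0.6·0.4434 / (0.6·0.4434 + 0.65·0.5566) ≈ 0.4238

0.424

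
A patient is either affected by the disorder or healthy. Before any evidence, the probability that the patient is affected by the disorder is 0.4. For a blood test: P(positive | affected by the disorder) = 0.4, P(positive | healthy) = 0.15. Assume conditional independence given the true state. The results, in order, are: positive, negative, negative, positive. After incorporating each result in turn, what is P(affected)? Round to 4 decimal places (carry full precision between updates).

After 'positive': P(affected) = 0.4·0.4000 / (0.4·0.4000 + 0.15·0.6000) ≈ 0.6400
After 'negative': P(affected) = 0.6·0.6400 / (0.6·0.6400 + 0.85·0.3600) ≈ 0.5565
After 'negative': P(affected) = 0.6·0.5565 / (0.6·0.5565 + 0.85·0.4435) ≈ 0.4697
After 'positive': P(affected) = 0.4·0.4697 / (0.4·0.4697 + 0.15·0.5303) ≈ 0.7026

0.7026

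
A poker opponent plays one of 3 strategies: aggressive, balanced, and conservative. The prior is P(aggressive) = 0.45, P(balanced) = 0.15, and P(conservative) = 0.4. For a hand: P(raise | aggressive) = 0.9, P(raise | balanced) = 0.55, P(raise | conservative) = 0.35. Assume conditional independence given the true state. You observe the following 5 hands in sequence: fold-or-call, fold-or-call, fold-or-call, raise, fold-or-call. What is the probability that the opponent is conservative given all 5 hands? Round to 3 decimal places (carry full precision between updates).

0.880

Apply Bayes' rule sequentially, carrying P(conservative) forward.
After 'fold-or-call': normaliser = 0.1·0.4500 + 0.45·0.1500 + 0.65·0.4000; P(aggressive) ≈ 0.1208, P(balanced) ≈ 0.1812, P(conservative) ≈ 0.6980
After 'fold-or-call': normaliser = 0.1·0.1208 + 0.45·0.1812 + 0.65·0.6980; P(aggressive) ≈ 0.0221, P(balanced) ≈ 0.1490, P(conservative) ≈ 0.8289
After 'fold-or-call': normaliser = 0.1·0.0221 + 0.45·0.1490 + 0.65·0.8289; P(aggressive) ≈ 0.0036, P(balanced) ≈ 0.1103, P(conservative) ≈ 0.8861
After 'raise': normaliser = 0.9·0.0036 + 0.55·0.1103 + 0.35·0.8861; P(aggressive) ≈ 0.0087, P(balanced) ≈ 0.1621, P(conservative) ≈ 0.8291
After 'fold-or-call': normaliser = 0.1·0.0087 + 0.45·0.1621 + 0.65·0.8291; P(aggressive) ≈ 0.0014, P(balanced) ≈ 0.1191, P(conservative) ≈ 0.8795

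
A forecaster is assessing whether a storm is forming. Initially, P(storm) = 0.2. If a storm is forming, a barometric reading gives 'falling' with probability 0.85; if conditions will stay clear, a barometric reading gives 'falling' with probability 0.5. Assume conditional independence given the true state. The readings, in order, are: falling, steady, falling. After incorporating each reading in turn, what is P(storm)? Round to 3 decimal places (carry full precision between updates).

0.178

Apply Bayes' rule sequentially, carrying P(storm) forward.
After 'falling': P(storm) = 0.85·0.2000 / (0.85·0.2000 + 0.5·0.8000) ≈ 0.2982
After 'steady': P(storm) = 0.15·0.2982 / (0.15·0.2982 + 0.5·0.7018) ≈ 0.1131
After 'falling': P(storm) = 0.85·0.1131 / (0.85·0.1131 + 0.5·0.8869) ≈ 0.1781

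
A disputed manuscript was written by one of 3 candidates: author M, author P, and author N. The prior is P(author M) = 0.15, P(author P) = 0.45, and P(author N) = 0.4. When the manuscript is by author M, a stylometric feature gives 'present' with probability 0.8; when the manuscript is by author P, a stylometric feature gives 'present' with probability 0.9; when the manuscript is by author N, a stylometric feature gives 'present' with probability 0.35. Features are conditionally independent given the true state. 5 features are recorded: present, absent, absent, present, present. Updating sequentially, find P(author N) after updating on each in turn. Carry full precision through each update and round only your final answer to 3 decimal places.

0.533

Apply Bayes' rule sequentially, carrying P(author N) forward.
After 'present': normaliser = 0.8·0.1500 + 0.9·0.4500 + 0.35·0.4000; P(author M) ≈ 0.1805, P(author P) ≈ 0.6090, P(author N) ≈ 0.2105
After 'absent': normaliser = 0.2·0.1805 + 0.1·0.6090 + 0.65·0.2105; P(author M) ≈ 0.1543, P(author P) ≈ 0.2605, P(author N) ≈ 0.5852
After 'absent': normaliser = 0.2·0.1543 + 0.1·0.2605 + 0.65·0.5852; P(author M) ≈ 0.0706, P(author P) ≈ 0.0596, P(author N) ≈ 0.8699
After 'present': normaliser = 0.8·0.0706 + 0.9·0.0596 + 0.35·0.8699; P(author M) ≈ 0.1362, P(author P) ≈ 0.1293, P(author N) ≈ 0.7345
After 'present': normaliser = 0.8·0.1362 + 0.9·0.1293 + 0.35·0.7345; P(author M) ≈ 0.2259, P(author P) ≈ 0.2412, P(author N) ≈ 0.5328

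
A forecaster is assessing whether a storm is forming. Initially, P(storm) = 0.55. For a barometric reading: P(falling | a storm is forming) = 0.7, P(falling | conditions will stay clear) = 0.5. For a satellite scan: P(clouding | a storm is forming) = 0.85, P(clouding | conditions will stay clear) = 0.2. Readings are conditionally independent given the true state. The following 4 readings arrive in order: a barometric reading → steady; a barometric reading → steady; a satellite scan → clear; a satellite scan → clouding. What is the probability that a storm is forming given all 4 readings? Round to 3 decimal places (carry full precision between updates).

After a barometric reading='steady': P(storm) = 0.3·0.5500 / (0.3·0.5500 + 0.5·0.4500) ≈ 0.4231
After a barometric reading='steady': P(storm) = 0.3·0.4231 / (0.3·0.4231 + 0.5·0.5769) ≈ 0.3056
After a satellite scan='clear': P(storm) = 0.15·0.3056 / (0.15·0.3056 + 0.8·0.6944) ≈ 0.0762
After a satellite scan='clouding': P(storm) = 0.85·0.0762 / (0.85·0.0762 + 0.2·0.9238) ≈ 0.2596

0.260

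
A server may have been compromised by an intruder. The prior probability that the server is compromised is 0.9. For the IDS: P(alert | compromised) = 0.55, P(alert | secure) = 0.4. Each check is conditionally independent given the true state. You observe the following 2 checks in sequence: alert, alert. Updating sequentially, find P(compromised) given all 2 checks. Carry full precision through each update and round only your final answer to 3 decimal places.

0.944

After 'alert': P(compromised) = 0.55·0.9000 / (0.55·0.9000 + 0.4·0.1000) ≈ 0.9252
After 'alert': P(compromised) = 0.55·0.9252 / (0.55·0.9252 + 0.4·0.0748) ≈ 0.9445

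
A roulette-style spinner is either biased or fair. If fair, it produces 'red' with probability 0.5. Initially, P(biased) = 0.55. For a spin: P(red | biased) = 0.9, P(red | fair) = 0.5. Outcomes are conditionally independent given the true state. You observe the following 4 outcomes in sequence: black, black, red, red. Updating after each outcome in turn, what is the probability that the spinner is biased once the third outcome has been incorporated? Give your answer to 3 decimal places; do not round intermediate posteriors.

0.081

After 'black': P(biased) = 0.1·0.5500 / (0.1·0.5500 + 0.5·0.4500) ≈ 0.1964
After 'black': P(biased) = 0.1·0.1964 / (0.1·0.1964 + 0.5·0.8036) ≈ 0.0466
After 'red': P(biased) = 0.9·0.0466 / (0.9·0.0466 + 0.5·0.9534) ≈ 0.0809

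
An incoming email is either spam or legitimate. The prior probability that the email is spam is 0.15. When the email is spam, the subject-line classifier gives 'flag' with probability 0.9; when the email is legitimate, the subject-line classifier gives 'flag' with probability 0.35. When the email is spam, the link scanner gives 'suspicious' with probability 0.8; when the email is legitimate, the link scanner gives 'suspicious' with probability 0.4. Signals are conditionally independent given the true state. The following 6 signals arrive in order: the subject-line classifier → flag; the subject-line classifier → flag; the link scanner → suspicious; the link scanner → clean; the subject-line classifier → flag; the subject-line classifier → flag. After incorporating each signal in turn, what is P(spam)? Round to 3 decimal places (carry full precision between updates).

0.837

After the subject-line classifier='flag': P(spam) = 0.9·0.1500 / (0.9·0.1500 + 0.35·0.8500) ≈ 0.3121
After the subject-line classifier='flag': P(spam) = 0.9·0.3121 / (0.9·0.3121 + 0.35·0.6879) ≈ 0.5385
After the link scanner='suspicious': P(spam) = 0.8·0.5385 / (0.8·0.5385 + 0.4·0.4615) ≈ 0.7000
After the link scanner='clean': P(spam) = 0.2·0.7000 / (0.2·0.7000 + 0.6·0.3000) ≈ 0.4375
After the subject-line classifier='flag': P(spam) = 0.9·0.4375 / (0.9·0.4375 + 0.35·0.5625) ≈ 0.6667
After the subject-line classifier='flag': P(spam) = 0.9·0.6667 / (0.9·0.6667 + 0.35·0.3333) ≈ 0.8372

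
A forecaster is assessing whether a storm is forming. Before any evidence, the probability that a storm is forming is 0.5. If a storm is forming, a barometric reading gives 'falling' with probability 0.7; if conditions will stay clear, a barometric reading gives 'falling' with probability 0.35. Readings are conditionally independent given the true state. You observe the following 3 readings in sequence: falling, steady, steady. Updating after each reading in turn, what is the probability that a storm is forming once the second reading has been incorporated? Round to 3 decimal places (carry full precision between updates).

After 'falling': P(storm) = 0.7·0.5000 / (0.7·0.5000 + 0.35·0.5000) ≈ 0.6667
After 'steady': P(storm) = 0.3·0.6667 / (0.3·0.6667 + 0.65·0.3333) ≈ 0.4800

0.480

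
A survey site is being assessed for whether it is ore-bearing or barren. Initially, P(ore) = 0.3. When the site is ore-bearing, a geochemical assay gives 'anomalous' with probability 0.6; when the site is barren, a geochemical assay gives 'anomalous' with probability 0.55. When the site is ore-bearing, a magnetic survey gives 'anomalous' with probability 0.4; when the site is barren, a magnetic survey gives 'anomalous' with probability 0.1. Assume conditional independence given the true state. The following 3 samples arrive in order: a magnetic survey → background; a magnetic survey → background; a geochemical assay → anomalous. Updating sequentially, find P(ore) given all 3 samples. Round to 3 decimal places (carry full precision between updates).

0.172

Each posterior becomes the prior for the next update.
After a magnetic survey='background': P(ore) = 0.6·0.3000 / (0.6·0.3000 + 0.9·0.7000) ≈ 0.2222
After a magnetic survey='background': P(ore) = 0.6·0.2222 / (0.6·0.2222 + 0.9·0.7778) ≈ 0.1600
After a geochemical assay='anomalous': P(ore) = 0.6·0.1600 / (0.6·0.1600 + 0.55·0.8400) ≈ 0.1720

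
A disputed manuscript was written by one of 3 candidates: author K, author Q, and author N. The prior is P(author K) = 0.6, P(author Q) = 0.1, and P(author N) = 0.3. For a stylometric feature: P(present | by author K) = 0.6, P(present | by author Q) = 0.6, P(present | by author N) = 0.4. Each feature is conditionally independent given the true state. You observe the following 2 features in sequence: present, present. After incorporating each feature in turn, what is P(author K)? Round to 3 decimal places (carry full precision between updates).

0.720

After 'present': normaliser = 0.6·0.6000 + 0.6·0.1000 + 0.4·0.3000; P(author K) ≈ 0.6667, P(author Q) ≈ 0.1111, P(author N) ≈ 0.2222
After 'present': normaliser = 0.6·0.6667 + 0.6·0.1111 + 0.4·0.2222; P(author K) ≈ 0.7200, P(author Q) ≈ 0.1200, P(author N) ≈ 0.1600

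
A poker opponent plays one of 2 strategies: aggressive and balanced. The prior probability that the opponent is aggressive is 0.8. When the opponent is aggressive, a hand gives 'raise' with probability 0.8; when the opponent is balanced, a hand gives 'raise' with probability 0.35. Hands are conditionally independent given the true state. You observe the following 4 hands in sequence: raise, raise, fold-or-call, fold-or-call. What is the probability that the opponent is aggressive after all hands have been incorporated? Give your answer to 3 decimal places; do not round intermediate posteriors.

After 'raise': P(aggressive) = 0.8·0.8000 / (0.8·0.8000 + 0.35·0.2000) ≈ 0.9014
After 'raise': P(aggressive) = 0.8·0.9014 / (0.8·0.9014 + 0.35·0.0986) ≈ 0.9543
After 'fold-or-call': P(aggressive) = 0.2·0.9543 / (0.2·0.9543 + 0.65·0.0457) ≈ 0.8654
After 'fold-or-call': P(aggressive) = 0.2·0.8654 / (0.2·0.8654 + 0.65·0.1346) ≈ 0.6643

0.664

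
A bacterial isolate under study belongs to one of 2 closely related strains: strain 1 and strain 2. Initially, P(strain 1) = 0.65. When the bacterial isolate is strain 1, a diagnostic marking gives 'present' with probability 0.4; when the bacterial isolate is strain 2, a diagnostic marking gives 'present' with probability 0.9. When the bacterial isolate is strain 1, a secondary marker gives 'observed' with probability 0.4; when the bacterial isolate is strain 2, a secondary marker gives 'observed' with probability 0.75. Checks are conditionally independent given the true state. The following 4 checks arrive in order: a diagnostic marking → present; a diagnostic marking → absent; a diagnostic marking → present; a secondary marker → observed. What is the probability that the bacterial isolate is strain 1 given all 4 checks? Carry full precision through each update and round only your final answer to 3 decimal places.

After a diagnostic marking='present': P(strain 1) = 0.4·0.6500 / (0.4·0.6500 + 0.9·0.3500) ≈ 0.4522
After a diagnostic marking='absent': P(strain 1) = 0.6·0.4522 / (0.6·0.4522 + 0.1·0.5478) ≈ 0.8320
After a diagnostic marking='present': P(strain 1) = 0.4·0.8320 / (0.4·0.8320 + 0.9·0.1680) ≈ 0.6876
After a secondary marker='observed': P(strain 1) = 0.4·0.6876 / (0.4·0.6876 + 0.75·0.3124) ≈ 0.5400

0.540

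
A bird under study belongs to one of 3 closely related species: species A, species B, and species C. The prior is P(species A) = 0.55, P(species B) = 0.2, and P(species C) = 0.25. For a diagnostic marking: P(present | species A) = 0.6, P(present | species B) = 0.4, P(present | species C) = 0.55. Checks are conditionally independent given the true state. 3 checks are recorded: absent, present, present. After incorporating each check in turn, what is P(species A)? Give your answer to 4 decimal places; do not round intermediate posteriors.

0.5980

After 'absent': normaliser = 0.4·0.5500 + 0.6·0.2000 + 0.45·0.2500; P(species A) ≈ 0.4862, P(species B) ≈ 0.2652, P(species C) ≈ 0.2486
After 'present': normaliser = 0.6·0.4862 + 0.4·0.2652 + 0.55·0.2486; P(species A) ≈ 0.5457, P(species B) ≈ 0.1984, P(species C) ≈ 0.2558
After 'present': normaliser = 0.6·0.5457 + 0.4·0.1984 + 0.55·0.2558; P(species A) ≈ 0.5980, P(species B) ≈ 0.1450, P(species C) ≈ 0.2570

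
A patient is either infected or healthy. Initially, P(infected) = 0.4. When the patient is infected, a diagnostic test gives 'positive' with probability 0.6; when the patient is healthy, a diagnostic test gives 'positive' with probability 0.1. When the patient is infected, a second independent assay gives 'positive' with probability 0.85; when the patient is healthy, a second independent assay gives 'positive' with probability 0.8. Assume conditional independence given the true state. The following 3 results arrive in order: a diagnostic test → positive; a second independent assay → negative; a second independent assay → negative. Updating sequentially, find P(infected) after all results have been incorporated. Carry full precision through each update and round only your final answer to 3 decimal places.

After a diagnostic test='positive': P(infected) = 0.6·0.4000 / (0.6·0.4000 + 0.1·0.6000) ≈ 0.8000
After a second independent assay='negative': P(infected) = 0.15·0.8000 / (0.15·0.8000 + 0.2·0.2000) ≈ 0.7500
After a second independent assay='negative': P(infected) = 0.15·0.7500 / (0.15·0.7500 + 0.2·0.2500) ≈ 0.6923

0.692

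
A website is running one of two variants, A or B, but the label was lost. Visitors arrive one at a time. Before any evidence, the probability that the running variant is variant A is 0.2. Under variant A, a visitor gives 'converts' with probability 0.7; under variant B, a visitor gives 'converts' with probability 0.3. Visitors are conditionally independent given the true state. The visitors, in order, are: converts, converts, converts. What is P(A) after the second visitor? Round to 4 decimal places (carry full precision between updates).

0.5765

After 'converts': P(A) = 0.7·0.2000 / (0.7·0.2000 + 0.3·0.8000) ≈ 0.3684
After 'converts': P(A) = 0.7·0.3684 / (0.7·0.3684 + 0.3·0.6316) ≈ 0.5765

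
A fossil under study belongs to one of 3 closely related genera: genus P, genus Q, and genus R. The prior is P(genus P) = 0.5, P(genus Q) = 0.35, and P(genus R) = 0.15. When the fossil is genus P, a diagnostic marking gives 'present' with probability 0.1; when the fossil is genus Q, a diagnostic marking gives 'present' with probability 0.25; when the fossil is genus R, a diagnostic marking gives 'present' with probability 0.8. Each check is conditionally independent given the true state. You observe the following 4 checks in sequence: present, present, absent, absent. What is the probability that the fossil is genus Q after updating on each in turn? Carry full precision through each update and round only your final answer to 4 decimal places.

After 'present': normaliser = 0.1·0.5000 + 0.25·0.3500 + 0.8·0.1500; P(genus P) ≈ 0.1942, P(genus Q) ≈ 0.3398, P(genus R) ≈ 0.4660
After 'present': normaliser = 0.1·0.1942 + 0.25·0.3398 + 0.8·0.4660; P(genus P) ≈ 0.0407, P(genus Q) ≈ 0.1780, P(genus R) ≈ 0.7813
After 'absent': normaliser = 0.9·0.0407 + 0.75·0.1780 + 0.2·0.7813; P(genus P) ≈ 0.1122, P(genus Q) ≈ 0.4091, P(genus R) ≈ 0.4787
After 'absent': normaliser = 0.9·0.1122 + 0.75·0.4091 + 0.2·0.4787; P(genus P) ≈ 0.2005, P(genus Q) ≈ 0.6093, P(genus R) ≈ 0.1901

0.6093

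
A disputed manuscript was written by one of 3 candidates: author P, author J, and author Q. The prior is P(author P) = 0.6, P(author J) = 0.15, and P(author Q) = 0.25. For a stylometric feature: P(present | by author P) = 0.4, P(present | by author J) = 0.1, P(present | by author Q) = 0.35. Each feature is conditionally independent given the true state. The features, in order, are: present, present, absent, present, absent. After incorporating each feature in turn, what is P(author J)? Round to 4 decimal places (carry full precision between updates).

0.0066

After 'present': normaliser = 0.4·0.6000 + 0.1·0.1500 + 0.35·0.2500; P(author P) ≈ 0.7007, P(author J) ≈ 0.0438, P(author Q) ≈ 0.2555
After 'present': normaliser = 0.4·0.7007 + 0.1·0.0438 + 0.35·0.2555; P(author P) ≈ 0.7493, P(author J) ≈ 0.0117, P(author Q) ≈ 0.2390
After 'absent': normaliser = 0.6·0.7493 + 0.9·0.0117 + 0.65·0.2390; P(author P) ≈ 0.7304, P(author J) ≈ 0.0171, P(author Q) ≈ 0.2524
After 'present': normaliser = 0.4·0.7304 + 0.1·0.0171 + 0.35·0.2524; P(author P) ≈ 0.7644, P(author J) ≈ 0.0045, P(author Q) ≈ 0.2311
After 'absent': normaliser = 0.6·0.7644 + 0.9·0.0045 + 0.65·0.2311; P(author P) ≈ 0.7483, P(author J) ≈ 0.0066, P(author Q) ≈ 0.2451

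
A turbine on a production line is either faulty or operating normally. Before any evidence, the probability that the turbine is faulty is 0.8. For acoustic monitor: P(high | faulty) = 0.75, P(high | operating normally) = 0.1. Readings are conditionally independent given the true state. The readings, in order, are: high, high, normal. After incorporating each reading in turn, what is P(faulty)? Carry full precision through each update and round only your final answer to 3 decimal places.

0.984

Apply Bayes' rule sequentially, carrying P(faulty) forward.
After 'high': P(faulty) = 0.75·0.8000 / (0.75·0.8000 + 0.1·0.2000) ≈ 0.9677
After 'high': P(faulty) = 0.75·0.9677 / (0.75·0.9677 + 0.1·0.0323) ≈ 0.9956
After 'normal': P(faulty) = 0.25·0.9956 / (0.25·0.9956 + 0.9·0.0044) ≈ 0.9843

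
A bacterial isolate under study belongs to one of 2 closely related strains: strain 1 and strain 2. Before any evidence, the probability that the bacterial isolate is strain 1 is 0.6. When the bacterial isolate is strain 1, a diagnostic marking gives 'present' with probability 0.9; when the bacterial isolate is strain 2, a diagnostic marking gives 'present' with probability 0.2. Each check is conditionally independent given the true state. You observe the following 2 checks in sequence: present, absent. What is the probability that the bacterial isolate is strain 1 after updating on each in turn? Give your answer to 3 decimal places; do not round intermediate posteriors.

After 'present': P(strain 1) = 0.9·0.6000 / (0.9·0.6000 + 0.2·0.4000) ≈ 0.8710
After 'absent': P(strain 1) = 0.1·0.8710 / (0.1·0.8710 + 0.8·0.1290) ≈ 0.4576

0.458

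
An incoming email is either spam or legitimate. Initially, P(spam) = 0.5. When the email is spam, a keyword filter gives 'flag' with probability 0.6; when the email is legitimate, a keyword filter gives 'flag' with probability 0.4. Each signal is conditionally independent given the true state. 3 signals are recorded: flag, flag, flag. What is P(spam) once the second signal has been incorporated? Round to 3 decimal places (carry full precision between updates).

After 'flag': P(spam) = 0.6·0.5000 / (0.6·0.5000 + 0.4·0.5000) ≈ 0.6000
After 'flag': P(spam) = 0.6·0.6000 / (0.6·0.6000 + 0.4·0.4000) ≈ 0.6923

0.692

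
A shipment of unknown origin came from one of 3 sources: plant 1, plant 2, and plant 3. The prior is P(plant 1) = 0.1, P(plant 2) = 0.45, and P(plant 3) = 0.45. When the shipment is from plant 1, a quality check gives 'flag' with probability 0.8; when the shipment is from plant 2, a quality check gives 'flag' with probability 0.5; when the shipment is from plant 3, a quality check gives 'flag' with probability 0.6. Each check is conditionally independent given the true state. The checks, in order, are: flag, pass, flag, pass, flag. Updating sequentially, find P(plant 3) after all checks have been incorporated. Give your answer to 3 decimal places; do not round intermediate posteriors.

0.491

Apply Bayes' rule sequentially, carrying P(plant 3) forward.
After 'flag': normaliser = 0.8·0.1000 + 0.5·0.4500 + 0.6·0.4500; P(plant 1) ≈ 0.1391, P(plant 2) ≈ 0.3913, P(plant 3) ≈ 0.4696
After 'pass': normaliser = 0.2·0.1391 + 0.5·0.3913 + 0.4·0.4696; P(plant 1) ≈ 0.0677, P(plant 2) ≈ 0.4757, P(plant 3) ≈ 0.4567
After 'flag': normaliser = 0.8·0.0677 + 0.5·0.4757 + 0.6·0.4567; P(plant 1) ≈ 0.0956, P(plant 2) ≈ 0.4202, P(plant 3) ≈ 0.4841
After 'pass': normaliser = 0.2·0.0956 + 0.5·0.4202 + 0.4·0.4841; P(plant 1) ≈ 0.0452, P(plant 2) ≈ 0.4969, P(plant 3) ≈ 0.4579
After 'flag': normaliser = 0.8·0.0452 + 0.5·0.4969 + 0.6·0.4579; P(plant 1) ≈ 0.0647, P(plant 2) ≈ 0.4441, P(plant 3) ≈ 0.4912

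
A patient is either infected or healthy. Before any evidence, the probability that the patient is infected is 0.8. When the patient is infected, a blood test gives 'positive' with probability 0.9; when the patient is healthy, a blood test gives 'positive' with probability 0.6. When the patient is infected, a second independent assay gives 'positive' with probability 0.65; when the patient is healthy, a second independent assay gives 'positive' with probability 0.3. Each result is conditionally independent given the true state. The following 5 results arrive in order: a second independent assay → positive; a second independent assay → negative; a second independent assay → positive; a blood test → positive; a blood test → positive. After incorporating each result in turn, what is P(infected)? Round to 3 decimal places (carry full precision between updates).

Apply Bayes' rule sequentially, carrying P(infected) forward.
After a second independent assay='positive': P(infected) = 0.65·0.8000 / (0.65·0.8000 + 0.3·0.2000) ≈ 0.8966
After a second independent assay='negative': P(infected) = 0.35·0.8966 / (0.35·0.8966 + 0.7·0.1034) ≈ 0.8125
After a second independent assay='positive': P(infected) = 0.65·0.8125 / (0.65·0.8125 + 0.3·0.1875) ≈ 0.9037
After a blood test='positive': P(infected) = 0.9·0.9037 / (0.9·0.9037 + 0.6·0.0963) ≈ 0.9337
After a blood test='positive': P(infected) = 0.9·0.9337 / (0.9·0.9337 + 0.6·0.0663) ≈ 0.9548

0.955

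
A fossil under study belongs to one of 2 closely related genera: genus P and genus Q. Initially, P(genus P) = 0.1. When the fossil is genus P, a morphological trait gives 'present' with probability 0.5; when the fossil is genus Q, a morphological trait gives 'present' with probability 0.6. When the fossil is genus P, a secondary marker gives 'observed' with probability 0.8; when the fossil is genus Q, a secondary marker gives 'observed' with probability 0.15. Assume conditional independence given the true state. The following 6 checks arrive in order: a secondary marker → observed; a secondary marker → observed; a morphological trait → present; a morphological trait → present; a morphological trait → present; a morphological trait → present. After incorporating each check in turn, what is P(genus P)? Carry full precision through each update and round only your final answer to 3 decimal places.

After a secondary marker='observed': P(genus P) = 0.8·0.1000 / (0.8·0.1000 + 0.15·0.9000) ≈ 0.3721
After a secondary marker='observed': P(genus P) = 0.8·0.3721 / (0.8·0.3721 + 0.15·0.6279) ≈ 0.7596
After a morphological trait='present': P(genus P) = 0.5·0.7596 / (0.5·0.7596 + 0.6·0.2404) ≈ 0.7248
After a morphological trait='present': P(genus P) = 0.5·0.7248 / (0.5·0.7248 + 0.6·0.2752) ≈ 0.6870
After a morphological trait='present': P(genus P) = 0.5·0.6870 / (0.5·0.6870 + 0.6·0.3130) ≈ 0.6465
After a morphological trait='present': P(genus P) = 0.5·0.6465 / (0.5·0.6465 + 0.6·0.3535) ≈ 0.6038

0.604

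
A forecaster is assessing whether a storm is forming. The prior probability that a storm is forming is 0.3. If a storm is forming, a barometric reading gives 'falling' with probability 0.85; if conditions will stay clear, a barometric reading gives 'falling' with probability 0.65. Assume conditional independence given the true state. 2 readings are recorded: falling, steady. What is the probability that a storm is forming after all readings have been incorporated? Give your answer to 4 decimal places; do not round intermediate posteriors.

0.1937

After 'falling': P(storm) = 0.85·0.3000 / (0.85·0.3000 + 0.65·0.7000) ≈ 0.3592
After 'steady': P(storm) = 0.15·0.3592 / (0.15·0.3592 + 0.35·0.6408) ≈ 0.1937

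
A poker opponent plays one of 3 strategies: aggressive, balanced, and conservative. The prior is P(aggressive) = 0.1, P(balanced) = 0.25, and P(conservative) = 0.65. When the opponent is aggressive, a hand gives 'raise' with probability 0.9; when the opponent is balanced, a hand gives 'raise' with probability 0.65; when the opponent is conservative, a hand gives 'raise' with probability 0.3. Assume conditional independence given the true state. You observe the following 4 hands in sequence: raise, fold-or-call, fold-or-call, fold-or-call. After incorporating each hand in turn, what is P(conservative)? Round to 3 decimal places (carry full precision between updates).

After 'raise': normaliser = 0.9·0.1000 + 0.65·0.2500 + 0.3·0.6500; P(aggressive) ≈ 0.2011, P(balanced) ≈ 0.3631, P(conservative) ≈ 0.4358
After 'fold-or-call': normaliser = 0.1·0.2011 + 0.35·0.3631 + 0.7·0.4358; P(aggressive) ≈ 0.0445, P(balanced) ≈ 0.2810, P(conservative) ≈ 0.6745
After 'fold-or-call': normaliser = 0.1·0.0445 + 0.35·0.2810 + 0.7·0.6745; P(aggressive) ≈ 0.0077, P(balanced) ≈ 0.1711, P(conservative) ≈ 0.8212
After 'fold-or-call': normaliser = 0.1·0.0077 + 0.35·0.1711 + 0.7·0.8212; P(aggressive) ≈ 0.0012, P(balanced) ≈ 0.0942, P(conservative) ≈ 0.9046

0.905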